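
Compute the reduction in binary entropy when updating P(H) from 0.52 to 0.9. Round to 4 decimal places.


H_before = -p*log2(p) - (1-p)*log2(1-p) for p=0.52: 0.9988
H_after for p=0.9: 0.469
Reduction = 0.9988 - 0.469 = 0.5298

0.5298


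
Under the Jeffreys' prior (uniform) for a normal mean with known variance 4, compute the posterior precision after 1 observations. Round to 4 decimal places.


Prior precision = 0 (flat prior).
Post. prec. = 0 + n/var = 1/4 = 0.25

0.25


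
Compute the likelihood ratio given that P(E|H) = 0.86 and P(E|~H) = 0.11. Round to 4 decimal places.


LR = P(E|H) / P(E|~H)
= 0.86 / 0.11 = 7.8182

7.8182


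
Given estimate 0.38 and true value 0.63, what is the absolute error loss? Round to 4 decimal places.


Absolute error = |estimate - true|
= |-0.25| = 0.25

0.25


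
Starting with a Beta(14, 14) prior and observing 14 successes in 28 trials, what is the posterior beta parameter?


Posterior beta = prior beta + failures
Failures = 28 - 14 = 14
beta_post = 14 + 14 = 28

28


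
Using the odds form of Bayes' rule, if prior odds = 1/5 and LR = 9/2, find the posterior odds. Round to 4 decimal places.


Bayes' rule in odds form: posterior odds = prior odds * LR
= (1 * 9) / (5 * 2)
= 9/10 = 0.9

0.9


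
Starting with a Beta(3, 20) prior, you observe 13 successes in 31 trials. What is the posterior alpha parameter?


For a Beta-Binomial conjugate model:
Posterior alpha = prior alpha + number of successes
= 3 + 13 = 16

16


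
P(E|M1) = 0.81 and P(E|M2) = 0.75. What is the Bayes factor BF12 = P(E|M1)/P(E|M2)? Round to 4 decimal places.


Bayes factor BF12 = P(E|M1) / P(E|M2)
= 0.81 / 0.75
= 1.08

1.08


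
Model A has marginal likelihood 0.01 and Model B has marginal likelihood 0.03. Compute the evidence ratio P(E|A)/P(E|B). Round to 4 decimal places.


Evidence ratio = P(E|A) / P(E|B)
= 0.01 / 0.03
= 0.3333

0.3333


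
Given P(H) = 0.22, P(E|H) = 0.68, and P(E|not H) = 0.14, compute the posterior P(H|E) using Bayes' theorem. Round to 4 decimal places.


By Bayes' theorem: P(H|E) = P(E|H)*P(H) / P(E)
P(E) = P(E|H)*P(H) + P(E|not H)*P(not H)
P(E) = 0.68*0.22 + 0.14*0.78 = 0.2588
P(H|E) = 0.68*0.22 / 0.2588 = 0.5781

0.5781


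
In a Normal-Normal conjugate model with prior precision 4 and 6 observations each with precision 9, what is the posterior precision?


Posterior precision = prior precision + n * observation precision
= 4 + 6 * 9
= 4 + 54 = 58

58


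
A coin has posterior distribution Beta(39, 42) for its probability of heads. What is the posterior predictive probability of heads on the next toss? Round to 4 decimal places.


Posterior predictive = E[theta] = alpha/(alpha+beta)
= 39/81
= 0.4815

0.4815


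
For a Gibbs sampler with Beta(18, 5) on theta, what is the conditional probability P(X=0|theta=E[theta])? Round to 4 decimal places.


E[theta] = 18/(18+5) = 0.7826
P(X=0|theta) = 1 - theta = 0.2174

0.2174


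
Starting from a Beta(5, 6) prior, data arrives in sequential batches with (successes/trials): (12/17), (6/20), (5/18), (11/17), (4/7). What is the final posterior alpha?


In sequential Bayesian updating, we sum all successes.
Total successes = 38
Final alpha = 5 + 38 = 43

43


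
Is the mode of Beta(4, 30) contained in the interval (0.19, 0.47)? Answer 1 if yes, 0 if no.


Mode = (a-1)/(a+b-2) = 3/32 = 0.0938
Interval: (0.19, 0.47)
Contains mode? 0

0


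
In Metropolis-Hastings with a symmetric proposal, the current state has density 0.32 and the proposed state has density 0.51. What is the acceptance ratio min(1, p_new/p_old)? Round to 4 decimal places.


Ratio = p_new / p_old = 0.51 / 0.32 = 1.5938
Acceptance = min(1, 1.5938) = 1.0

1.0


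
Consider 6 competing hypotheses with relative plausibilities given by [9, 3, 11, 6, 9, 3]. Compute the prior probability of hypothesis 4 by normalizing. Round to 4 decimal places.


Sum of weights = 9 + 3 + 11 + 6 + 9 + 3 = 41
Normalized prior for H4 = 6 / 41
= 0.1463

0.1463


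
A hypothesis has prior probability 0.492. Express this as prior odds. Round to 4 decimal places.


Odds = P(H) / P(not H) = 0.492 / 0.508
= 0.9685

0.9685


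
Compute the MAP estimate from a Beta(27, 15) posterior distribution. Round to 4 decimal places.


MAP = mode of Beta distribution
= (alpha - 1)/(alpha + beta - 2)
= (27-1)/(27+15-2)
= 26/40 = 0.65

0.65


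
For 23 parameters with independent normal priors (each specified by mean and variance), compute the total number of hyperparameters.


A normal prior has 2 hyperparameters per parameter.
Total = 23 * 2 = 46

46


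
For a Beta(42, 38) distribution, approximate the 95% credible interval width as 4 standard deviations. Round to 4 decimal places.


Variance of Beta(a,b) = ab / ((a+b)^2 * (a+b+1))
= 42*38 / ((80)^2 * 81)
= 0.0031
SD = sqrt(0.0031) = 0.0555
Width = 4 * SD = 0.2219

0.2219


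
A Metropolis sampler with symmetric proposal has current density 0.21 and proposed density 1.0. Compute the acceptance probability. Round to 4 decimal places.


For symmetric proposals, acceptance = min(1, pi(x*)/pi(x))
= min(1, 1.0/0.21)
= min(1, 4.7619) = 1.0

1.0


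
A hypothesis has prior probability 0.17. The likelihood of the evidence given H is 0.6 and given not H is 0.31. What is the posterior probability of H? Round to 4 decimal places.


Using Bayes' theorem:
P(E) = 0.17 * 0.6 + 0.83 * 0.31
P(E) = 0.3593
P(H|E) = (0.17 * 0.6) / 0.3593 = 0.2839

0.2839


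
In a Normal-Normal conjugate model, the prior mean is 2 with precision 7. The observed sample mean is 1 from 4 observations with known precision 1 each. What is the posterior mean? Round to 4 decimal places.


Posterior precision = tau0 + n*tau = 7 + 4*1 = 11
Posterior mean = (tau0*mu0 + n*tau*xbar) / posterior_precision
= (7*2 + 4*1*1) / 11
= 18 / 11 = 1.6364

1.6364


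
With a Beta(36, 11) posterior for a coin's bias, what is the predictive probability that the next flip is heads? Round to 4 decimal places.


The predictive probability equals the posterior mean.
P(next = heads) = alpha / (alpha + beta)
= 36 / 47 = 0.766

0.766


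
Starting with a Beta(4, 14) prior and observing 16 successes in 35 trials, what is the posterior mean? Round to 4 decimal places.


Posterior parameters: alpha = 4 + 16 = 20
beta = 14 + 19 = 33
Posterior mean = alpha / (alpha + beta) = 20 / 53
= 0.3774

0.3774


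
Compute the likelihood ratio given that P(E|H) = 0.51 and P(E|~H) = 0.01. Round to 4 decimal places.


LR = P(E|H) / P(E|~H)
= 0.51 / 0.01 = 51.0

51.0


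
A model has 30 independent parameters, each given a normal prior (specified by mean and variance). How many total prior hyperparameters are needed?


Each normal prior needs 2 hyperparameters (mean and variance).
Total = 2 * 30 = 60

60


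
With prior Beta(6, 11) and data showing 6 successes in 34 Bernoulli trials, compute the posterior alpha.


Conjugate update: alpha_posterior = alpha_prior + k
= 6 + 6 = 12

12


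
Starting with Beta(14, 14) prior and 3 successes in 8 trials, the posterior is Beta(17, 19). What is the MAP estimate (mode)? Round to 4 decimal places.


The mode of Beta(a, b) when a > 1 and b > 1 is (a-1)/(a+b-2)
= (17 - 1) / (17 + 19 - 2)
= 16 / 34
= 0.4706

0.4706


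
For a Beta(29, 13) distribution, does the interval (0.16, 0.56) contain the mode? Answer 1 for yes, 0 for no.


Mode of Beta(a,b) = (a-1)/(a+b-2)
= (29-1)/(29+13-2) = 0.7
Check: 0.16 <= 0.7 <= 0.56?
Result: 0

0


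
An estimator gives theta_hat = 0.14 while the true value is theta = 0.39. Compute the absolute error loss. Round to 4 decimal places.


The absolute error loss is |theta_hat - theta|
= |0.14 - 0.39|
= 0.25

0.25


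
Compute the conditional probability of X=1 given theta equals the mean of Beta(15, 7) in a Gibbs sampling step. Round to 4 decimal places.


Mean of Beta(15, 7) = 0.6818
P(X=1 | theta=0.6818) = 0.6818

0.6818


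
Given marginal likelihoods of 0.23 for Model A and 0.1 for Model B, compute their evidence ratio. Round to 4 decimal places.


Ratio = ML(A) / ML(B) = 0.23/0.1
= 2.3

2.3


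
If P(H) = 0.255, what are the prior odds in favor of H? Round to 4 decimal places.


Prior odds = P(H) / (1 - P(H))
= 0.255 / 0.745
= 0.3423

0.3423


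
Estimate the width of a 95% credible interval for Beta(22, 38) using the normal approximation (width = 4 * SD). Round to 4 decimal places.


For Beta(a,b): Var = ab/((a+b)^2(a+b+1))
Var = 0.0038, SD = 0.0617
Approximate 95% CI width = 4 * 0.0617 = 0.2468

0.2468


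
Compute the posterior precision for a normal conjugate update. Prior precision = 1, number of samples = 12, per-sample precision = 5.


tau_post = tau_0 + n * tau
= 1 + 12 * 5 = 61

61


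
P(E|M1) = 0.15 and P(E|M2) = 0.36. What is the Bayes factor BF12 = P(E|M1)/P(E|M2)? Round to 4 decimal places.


Bayes factor BF12 = P(E|M1) / P(E|M2)
= 0.15 / 0.36
= 0.4167

0.4167


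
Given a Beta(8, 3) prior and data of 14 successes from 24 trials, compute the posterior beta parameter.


Number of failures = 24 - 14 = 10
Posterior beta = 3 + 10 = 13

13


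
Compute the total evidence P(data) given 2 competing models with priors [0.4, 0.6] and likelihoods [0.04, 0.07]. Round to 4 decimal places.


Marginal likelihood = sum P(model_i) * P(data|model_i)
Model 1: 0.4 * 0.04 = 0.016
Model 2: 0.6 * 0.07 = 0.042
Total = 0.058

0.058


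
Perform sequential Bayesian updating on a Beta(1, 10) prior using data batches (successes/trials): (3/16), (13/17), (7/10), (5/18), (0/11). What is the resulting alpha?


Accumulate successes: 28
Posterior alpha = prior alpha + sum of successes
= 1 + 28 = 29

29


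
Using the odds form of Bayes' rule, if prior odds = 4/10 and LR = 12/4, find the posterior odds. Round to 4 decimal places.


Bayes' rule in odds form: posterior odds = prior odds * LR
= (4 * 12) / (10 * 4)
= 48/40 = 1.2

1.2


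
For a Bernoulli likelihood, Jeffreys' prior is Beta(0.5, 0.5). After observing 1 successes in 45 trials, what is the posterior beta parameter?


Jeffreys' prior for Bernoulli is Beta(0.5, 0.5).
Posterior is Beta(0.5 + k, 0.5 + n - k).
Posterior beta = 0.5 + (n - k) = 0.5 + 44 = 44.5

44.5


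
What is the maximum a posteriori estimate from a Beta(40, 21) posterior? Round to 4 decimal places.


The MAP estimate equals the mode of the distribution.
Mode of Beta(a,b) = (a-1)/(a+b-2)
= 39/59
= 0.661

0.661


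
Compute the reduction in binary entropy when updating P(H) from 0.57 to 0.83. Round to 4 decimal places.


H_before = -p*log2(p) - (1-p)*log2(1-p) for p=0.57: 0.9858
H_after for p=0.83: 0.6577
Reduction = 0.9858 - 0.6577 = 0.3281

0.3281


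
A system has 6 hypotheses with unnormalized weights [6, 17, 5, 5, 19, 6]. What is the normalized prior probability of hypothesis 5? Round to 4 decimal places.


The normalized prior is the weight divided by the total.
Total weight = 58
P(H5) = 19 / 58 = 0.3276

0.3276


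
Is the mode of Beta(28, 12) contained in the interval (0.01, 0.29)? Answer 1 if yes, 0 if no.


Mode = (a-1)/(a+b-2) = 27/38 = 0.7105
Interval: (0.01, 0.29)
Contains mode? 0

0


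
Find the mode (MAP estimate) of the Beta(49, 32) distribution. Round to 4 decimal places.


For Beta(a,b) with a,b > 1:
Mode = (a-1)/(a+b-2) = (49-1)/(81-2)
= 48/79 = 0.6076

0.6076


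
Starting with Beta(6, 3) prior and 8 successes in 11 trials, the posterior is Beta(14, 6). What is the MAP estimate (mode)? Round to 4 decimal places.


The mode of Beta(a, b) when a > 1 and b > 1 is (a-1)/(a+b-2)
= (14 - 1) / (14 + 6 - 2)
= 13 / 18
= 0.7222

0.7222


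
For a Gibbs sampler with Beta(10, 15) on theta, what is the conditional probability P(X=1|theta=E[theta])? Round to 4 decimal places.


E[theta] = 10/(10+15) = 0.4
P(X=1|theta) = theta = 0.4

0.4


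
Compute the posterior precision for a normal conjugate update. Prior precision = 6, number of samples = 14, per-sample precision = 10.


tau_post = tau_0 + n * tau
= 6 + 14 * 10 = 146

146


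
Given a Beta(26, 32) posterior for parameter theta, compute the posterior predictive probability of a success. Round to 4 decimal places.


For a Beta-Bernoulli model, the predictive probability is the mean:
P(success) = 26/(26+32) = 26/58 = 0.4483

0.4483


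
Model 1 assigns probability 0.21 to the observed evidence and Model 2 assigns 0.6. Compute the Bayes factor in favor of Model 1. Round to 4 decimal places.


BF = P(data|M1) / P(data|M2)
= 0.21 / 0.6 = 0.35

0.35


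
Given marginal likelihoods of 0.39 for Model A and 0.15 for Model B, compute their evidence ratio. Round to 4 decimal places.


Ratio = ML(A) / ML(B) = 0.39/0.15
= 2.6

2.6


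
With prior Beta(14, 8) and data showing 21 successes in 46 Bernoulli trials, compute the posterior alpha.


Conjugate update: alpha_posterior = alpha_prior + k
= 14 + 21 = 35

35


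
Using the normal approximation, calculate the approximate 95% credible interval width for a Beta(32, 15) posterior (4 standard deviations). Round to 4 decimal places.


Var(Beta) = 32*15/(47^2 * 48) = 0.0045
SD = 0.0673
Width ~ 4*SD = 0.2691

0.2691


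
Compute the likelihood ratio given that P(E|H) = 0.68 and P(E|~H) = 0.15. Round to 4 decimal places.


LR = P(E|H) / P(E|~H)
= 0.68 / 0.15 = 4.5333

4.5333


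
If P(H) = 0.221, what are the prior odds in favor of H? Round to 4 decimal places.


Prior odds = P(H) / (1 - P(H))
= 0.221 / 0.779
= 0.2837

0.2837


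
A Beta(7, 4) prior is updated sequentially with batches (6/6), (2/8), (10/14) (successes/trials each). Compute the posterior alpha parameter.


Sequential conjugate updating is equivalent to a single batch update.
Total successes across all batches = 18
alpha_posterior = alpha_prior + total_successes = 7 + 18
= 25

25


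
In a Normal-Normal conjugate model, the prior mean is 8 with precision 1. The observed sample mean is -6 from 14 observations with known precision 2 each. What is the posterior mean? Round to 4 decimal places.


Posterior precision = tau0 + n*tau = 1 + 14*2 = 29
Posterior mean = (tau0*mu0 + n*tau*xbar) / posterior_precision
= (1*8 + 14*2*-6) / 29
= -160 / 29 = -5.5172

-5.5172


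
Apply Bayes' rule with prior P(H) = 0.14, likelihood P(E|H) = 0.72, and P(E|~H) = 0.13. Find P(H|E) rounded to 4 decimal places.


Step 1: Compute marginal P(E) = P(E|H)P(H) + P(E|~H)P(~H)
= 0.72*0.14 + 0.13*0.86 = 0.2126
Step 2: P(H|E) = P(E|H)P(H)/P(E) = 0.1008/0.2126
= 0.4741

0.4741


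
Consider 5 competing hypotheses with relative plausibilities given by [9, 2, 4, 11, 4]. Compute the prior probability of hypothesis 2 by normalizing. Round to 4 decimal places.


Sum of weights = 9 + 2 + 4 + 11 + 4 = 30
Normalized prior for H2 = 2 / 30
= 0.0667

0.0667


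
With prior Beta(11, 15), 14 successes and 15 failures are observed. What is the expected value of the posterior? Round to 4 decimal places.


Posterior = Beta(25, 30)
E[theta] = alpha/(alpha+beta)
= 25/55 = 0.4545

0.4545


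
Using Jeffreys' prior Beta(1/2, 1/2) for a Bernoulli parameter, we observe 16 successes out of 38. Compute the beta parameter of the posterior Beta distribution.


Conjugate update: Beta(0.5 + k, 0.5 + n - k).
k = 16, n - k = 22
Posterior beta = 0.5 + (n - k) = 0.5 + 22 = 22.5

22.5


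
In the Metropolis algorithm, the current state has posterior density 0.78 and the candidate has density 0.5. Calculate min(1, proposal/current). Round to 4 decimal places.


Ratio = 0.5/0.78 = 0.641
Acceptance probability = min(1, 0.641)
= 0.641

0.641


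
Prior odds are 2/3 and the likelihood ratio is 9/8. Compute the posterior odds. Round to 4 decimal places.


Posterior odds = prior odds * likelihood ratio
= (2/3) * (9/8)
= 18 / 24
= 0.75

0.75


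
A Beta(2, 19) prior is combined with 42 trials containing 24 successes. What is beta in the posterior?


In conjugate updating:
beta_posterior = beta_prior + (n - k)
= 19 + (42 - 24)
= 19 + 18 = 37

37


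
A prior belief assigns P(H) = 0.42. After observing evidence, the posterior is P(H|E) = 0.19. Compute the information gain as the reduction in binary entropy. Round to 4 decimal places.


H(prior) = -0.42*log2(0.42) - 0.58*log2(0.58)
= 0.9815
H(post) = -0.19*log2(0.19) - 0.81*log2(0.81)
= 0.7015
IG = 0.9815 - 0.7015 = 0.28

0.28


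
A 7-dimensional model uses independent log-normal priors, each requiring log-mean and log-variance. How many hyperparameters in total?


Per parameter: 2 (log-mean and log-variance).
Total = 7 * 2 = 14

14


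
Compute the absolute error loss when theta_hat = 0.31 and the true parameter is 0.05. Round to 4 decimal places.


L = |theta_hat - theta_true|
= |0.31 - 0.05| = 0.26

0.26


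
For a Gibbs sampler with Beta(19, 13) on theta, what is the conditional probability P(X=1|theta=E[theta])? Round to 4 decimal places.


E[theta] = 19/(19+13) = 0.5938
P(X=1|theta) = theta = 0.5938

0.5938


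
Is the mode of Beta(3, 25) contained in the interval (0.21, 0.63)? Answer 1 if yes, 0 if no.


Mode = (a-1)/(a+b-2) = 2/26 = 0.0769
Interval: (0.21, 0.63)
Contains mode? 0

0


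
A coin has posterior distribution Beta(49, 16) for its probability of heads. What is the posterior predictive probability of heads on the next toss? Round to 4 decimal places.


Posterior predictive = E[theta] = alpha/(alpha+beta)
= 49/65
= 0.7538

0.7538


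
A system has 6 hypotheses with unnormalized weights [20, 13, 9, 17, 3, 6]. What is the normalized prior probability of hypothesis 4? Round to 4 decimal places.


The normalized prior is the weight divided by the total.
Total weight = 68
P(H4) = 17 / 68 = 0.25

0.25


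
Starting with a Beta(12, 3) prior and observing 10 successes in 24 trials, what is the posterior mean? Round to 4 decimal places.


Posterior parameters: alpha = 12 + 10 = 22
beta = 3 + 14 = 17
Posterior mean = alpha / (alpha + beta) = 22 / 39
= 0.5641

0.5641


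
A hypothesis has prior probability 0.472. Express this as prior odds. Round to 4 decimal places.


Odds = P(H) / P(not H) = 0.472 / 0.528
= 0.8939

0.8939


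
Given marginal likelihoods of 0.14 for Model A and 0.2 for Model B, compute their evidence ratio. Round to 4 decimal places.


Ratio = ML(A) / ML(B) = 0.14/0.2
= 0.7

0.7


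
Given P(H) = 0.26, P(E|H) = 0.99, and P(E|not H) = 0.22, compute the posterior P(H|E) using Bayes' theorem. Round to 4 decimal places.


By Bayes' theorem: P(H|E) = P(E|H)*P(H) / P(E)
P(E) = P(E|H)*P(H) + P(E|not H)*P(not H)
P(E) = 0.99*0.26 + 0.22*0.74 = 0.4202
P(H|E) = 0.99*0.26 / 0.4202 = 0.6126

0.6126


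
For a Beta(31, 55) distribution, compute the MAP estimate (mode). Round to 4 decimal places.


MAP = mode = (a-1)/(a+b-2)
= (31-1)/(31+55-2)
= 30/84 = 0.3571

0.3571


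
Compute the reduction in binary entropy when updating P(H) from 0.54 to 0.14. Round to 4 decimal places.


H_before = -p*log2(p) - (1-p)*log2(1-p) for p=0.54: 0.9954
H_after for p=0.14: 0.5842
Reduction = 0.9954 - 0.5842 = 0.4111

0.4111


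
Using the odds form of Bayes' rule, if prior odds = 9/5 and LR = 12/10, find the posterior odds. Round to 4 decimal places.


Bayes' rule in odds form: posterior odds = prior odds * LR
= (9 * 12) / (5 * 10)
= 108/50 = 2.16

2.16


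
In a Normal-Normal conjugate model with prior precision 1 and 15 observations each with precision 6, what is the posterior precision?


Posterior precision = prior precision + n * observation precision
= 1 + 15 * 6
= 1 + 90 = 91

91


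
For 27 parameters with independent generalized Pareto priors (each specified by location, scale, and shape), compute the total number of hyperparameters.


A generalized Pareto prior has 3 hyperparameters per parameter.
Total = 27 * 3 = 81

81


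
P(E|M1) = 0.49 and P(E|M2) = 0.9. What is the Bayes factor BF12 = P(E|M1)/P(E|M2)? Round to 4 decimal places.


Bayes factor BF12 = P(E|M1) / P(E|M2)
= 0.49 / 0.9
= 0.5444

0.5444


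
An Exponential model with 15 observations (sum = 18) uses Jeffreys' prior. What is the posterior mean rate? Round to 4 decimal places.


Posterior Gamma(15, 18)
E[lambda] = 15/18 = 0.8333

0.8333


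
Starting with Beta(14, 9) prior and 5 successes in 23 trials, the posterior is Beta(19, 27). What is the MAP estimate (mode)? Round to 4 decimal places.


The mode of Beta(a, b) when a > 1 and b > 1 is (a-1)/(a+b-2)
= (19 - 1) / (19 + 27 - 2)
= 18 / 44
= 0.4091

0.4091


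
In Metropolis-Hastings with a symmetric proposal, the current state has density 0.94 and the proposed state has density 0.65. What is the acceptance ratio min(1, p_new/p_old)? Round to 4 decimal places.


Ratio = p_new / p_old = 0.65 / 0.94 = 0.6915
Acceptance = min(1, 0.6915) = 0.6915

0.6915


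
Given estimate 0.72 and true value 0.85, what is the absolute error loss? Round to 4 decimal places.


Absolute error = |estimate - true|
= |-0.13| = 0.13

0.13


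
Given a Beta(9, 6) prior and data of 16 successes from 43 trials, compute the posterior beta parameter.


Number of failures = 43 - 16 = 27
Posterior beta = 6 + 27 = 33

33


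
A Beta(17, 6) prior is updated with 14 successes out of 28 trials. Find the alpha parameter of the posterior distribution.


In the Beta-Binomial conjugate update:
alpha_post = alpha_prior + successes
= 17 + 14
= 31

31


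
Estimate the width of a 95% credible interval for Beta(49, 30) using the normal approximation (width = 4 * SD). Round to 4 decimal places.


For Beta(a,b): Var = ab/((a+b)^2(a+b+1))
Var = 0.0029, SD = 0.0543
Approximate 95% CI width = 4 * 0.0543 = 0.217

0.217


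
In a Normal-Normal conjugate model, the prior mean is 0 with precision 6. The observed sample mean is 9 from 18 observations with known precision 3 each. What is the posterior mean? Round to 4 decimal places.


Posterior precision = tau0 + n*tau = 6 + 18*3 = 60
Posterior mean = (tau0*mu0 + n*tau*xbar) / posterior_precision
= (6*0 + 18*3*9) / 60
= 486 / 60 = 8.1

8.1


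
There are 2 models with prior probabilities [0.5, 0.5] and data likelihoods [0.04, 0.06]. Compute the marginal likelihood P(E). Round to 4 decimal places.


P(E) = sum over models of P(M_i) * P(E|M_i)
= 0.5*0.04 + 0.5*0.06
= 0.05

0.05


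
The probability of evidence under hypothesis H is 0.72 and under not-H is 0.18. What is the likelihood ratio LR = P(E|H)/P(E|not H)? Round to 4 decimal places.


LR = 0.72 / 0.18
= 4.0

4.0


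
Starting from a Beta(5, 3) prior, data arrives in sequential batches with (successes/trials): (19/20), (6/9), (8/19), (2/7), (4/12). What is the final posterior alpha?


In sequential Bayesian updating, we sum all successes.
Total successes = 39
Final alpha = 5 + 39 = 44

44


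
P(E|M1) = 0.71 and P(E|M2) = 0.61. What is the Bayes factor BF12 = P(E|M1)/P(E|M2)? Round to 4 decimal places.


Bayes factor BF12 = P(E|M1) / P(E|M2)
= 0.71 / 0.61
= 1.1639

1.1639


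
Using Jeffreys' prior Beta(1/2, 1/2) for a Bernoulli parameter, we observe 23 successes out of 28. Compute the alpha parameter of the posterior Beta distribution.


Conjugate update: Beta(0.5 + k, 0.5 + n - k).
k = 23, n - k = 5
Posterior alpha = 0.5 + k = 0.5 + 23 = 23.5

23.5


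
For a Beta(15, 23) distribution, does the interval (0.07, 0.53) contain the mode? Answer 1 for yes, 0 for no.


Mode of Beta(a,b) = (a-1)/(a+b-2)
= (15-1)/(15+23-2) = 0.3889
Check: 0.07 <= 0.3889 <= 0.53?
Result: 1

1


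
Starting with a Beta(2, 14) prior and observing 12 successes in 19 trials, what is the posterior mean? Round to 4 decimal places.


Posterior parameters: alpha = 2 + 12 = 14
beta = 14 + 7 = 21
Posterior mean = alpha / (alpha + beta) = 14 / 35
= 0.4

0.4


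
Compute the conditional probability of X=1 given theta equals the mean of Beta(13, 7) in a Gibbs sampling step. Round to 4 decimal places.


Mean of Beta(13, 7) = 0.65
P(X=1 | theta=0.65) = 0.65

0.65


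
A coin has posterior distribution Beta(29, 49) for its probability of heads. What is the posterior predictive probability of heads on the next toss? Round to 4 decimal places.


Posterior predictive = E[theta] = alpha/(alpha+beta)
= 29/78
= 0.3718

0.3718


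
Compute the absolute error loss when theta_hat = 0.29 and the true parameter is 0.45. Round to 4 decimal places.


L = |theta_hat - theta_true|
= |0.29 - 0.45| = 0.16

0.16


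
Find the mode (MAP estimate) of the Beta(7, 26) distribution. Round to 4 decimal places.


For Beta(a,b) with a,b > 1:
Mode = (a-1)/(a+b-2) = (7-1)/(33-2)
= 6/31 = 0.1935

0.1935


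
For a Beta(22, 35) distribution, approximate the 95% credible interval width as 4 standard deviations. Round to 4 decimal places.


Variance of Beta(a,b) = ab / ((a+b)^2 * (a+b+1))
= 22*35 / ((57)^2 * 58)
= 0.0041
SD = sqrt(0.0041) = 0.0639
Width = 4 * SD = 0.2557

0.2557


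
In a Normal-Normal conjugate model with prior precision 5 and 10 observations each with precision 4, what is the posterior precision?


Posterior precision = prior precision + n * observation precision
= 5 + 10 * 4
= 5 + 40 = 45

45


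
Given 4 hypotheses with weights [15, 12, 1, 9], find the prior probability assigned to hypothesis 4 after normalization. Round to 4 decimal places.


To normalize, divide each weight by the sum of all weights.
Sum = 37
Prior(H4) = 9/37 = 0.2432

0.2432


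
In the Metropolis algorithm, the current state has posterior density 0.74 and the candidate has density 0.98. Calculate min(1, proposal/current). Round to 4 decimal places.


Ratio = 0.98/0.74 = 1.3243
Acceptance probability = min(1, 1.3243)
= 1.0

1.0


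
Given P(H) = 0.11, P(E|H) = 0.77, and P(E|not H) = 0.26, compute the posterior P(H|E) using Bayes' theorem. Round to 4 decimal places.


By Bayes' theorem: P(H|E) = P(E|H)*P(H) / P(E)
P(E) = P(E|H)*P(H) + P(E|not H)*P(not H)
P(E) = 0.77*0.11 + 0.26*0.89 = 0.3161
P(H|E) = 0.77*0.11 / 0.3161 = 0.268

0.268


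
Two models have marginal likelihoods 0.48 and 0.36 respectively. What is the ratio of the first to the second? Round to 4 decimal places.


Evidence ratio = 0.48 / 0.36
= 1.3333

1.3333


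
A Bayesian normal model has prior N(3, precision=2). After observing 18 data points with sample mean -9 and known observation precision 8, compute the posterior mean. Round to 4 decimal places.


Posterior mean = (prior_precision * prior_mean + n * data_precision * data_mean) / (prior_precision + n * data_precision)
Numerator = 2*3 + 18*8*-9 = -1290
Denominator = 2 + 18*8 = 146
Posterior mean = -8.8356

-8.8356


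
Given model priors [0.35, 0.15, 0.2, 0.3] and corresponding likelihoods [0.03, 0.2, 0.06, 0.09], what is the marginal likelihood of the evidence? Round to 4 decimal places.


P(E) = sum_i P(M_i) P(E|M_i)
= 0.0105 + 0.03 + 0.012 + 0.027
= 0.0795

0.0795


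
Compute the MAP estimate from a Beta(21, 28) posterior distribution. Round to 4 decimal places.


MAP = mode of Beta distribution
= (alpha - 1)/(alpha + beta - 2)
= (21-1)/(21+28-2)
= 20/47 = 0.4255

0.4255


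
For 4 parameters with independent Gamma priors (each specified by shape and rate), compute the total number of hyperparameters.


A Gamma prior has 2 hyperparameters per parameter.
Total = 4 * 2 = 8

8


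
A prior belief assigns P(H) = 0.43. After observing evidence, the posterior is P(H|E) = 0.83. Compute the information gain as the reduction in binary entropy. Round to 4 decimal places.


H(prior) = -0.43*log2(0.43) - 0.57*log2(0.57)
= 0.9858
H(post) = -0.83*log2(0.83) - 0.17*log2(0.17)
= 0.6577
IG = 0.9858 - 0.6577 = 0.3281

0.3281


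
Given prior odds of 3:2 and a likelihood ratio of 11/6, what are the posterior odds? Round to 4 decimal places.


Posterior odds = prior odds * LR
Prior odds = 3/2 = 1.5
LR = 11/6 = 1.8333
Posterior odds = 1.5 * 1.8333 = 2.75

2.75


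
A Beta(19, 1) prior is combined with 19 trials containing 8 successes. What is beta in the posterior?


In conjugate updating:
beta_posterior = beta_prior + (n - k)
= 1 + (19 - 8)
= 1 + 11 = 12

12


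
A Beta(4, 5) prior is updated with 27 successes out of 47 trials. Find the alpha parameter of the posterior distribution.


In the Beta-Binomial conjugate update:
alpha_post = alpha_prior + successes
= 4 + 27
= 31

31


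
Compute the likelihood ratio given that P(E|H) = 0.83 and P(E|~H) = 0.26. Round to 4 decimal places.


LR = P(E|H) / P(E|~H)
= 0.83 / 0.26 = 3.1923

3.1923


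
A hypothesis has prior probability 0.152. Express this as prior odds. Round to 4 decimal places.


Odds = P(H) / P(not H) = 0.152 / 0.848
= 0.1792

0.1792


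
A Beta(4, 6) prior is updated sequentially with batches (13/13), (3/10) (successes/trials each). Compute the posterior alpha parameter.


Sequential conjugate updating is equivalent to a single batch update.
Total successes across all batches = 16
alpha_posterior = alpha_prior + total_successes = 4 + 16
= 20

20


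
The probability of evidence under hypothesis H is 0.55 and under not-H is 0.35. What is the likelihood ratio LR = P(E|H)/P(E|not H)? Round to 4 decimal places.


LR = 0.55 / 0.35
= 1.5714

1.5714


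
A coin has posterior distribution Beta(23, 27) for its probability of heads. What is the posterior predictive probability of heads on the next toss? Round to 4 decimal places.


Posterior predictive = E[theta] = alpha/(alpha+beta)
= 23/50
= 0.46

0.46


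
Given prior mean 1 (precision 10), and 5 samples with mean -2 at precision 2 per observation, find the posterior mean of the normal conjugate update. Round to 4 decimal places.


The posterior mean is a precision-weighted average of prior and data.
Post. prec. = 10 + 10 = 20
Post. mean = (10 + -20)/20 = -10/20 = -0.5

-0.5


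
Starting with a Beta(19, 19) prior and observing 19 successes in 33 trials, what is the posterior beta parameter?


Posterior beta = prior beta + failures
Failures = 33 - 19 = 14
beta_post = 19 + 14 = 33

33


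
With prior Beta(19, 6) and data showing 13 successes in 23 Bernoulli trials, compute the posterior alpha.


Conjugate update: alpha_posterior = alpha_prior + k
= 19 + 13 = 32

32


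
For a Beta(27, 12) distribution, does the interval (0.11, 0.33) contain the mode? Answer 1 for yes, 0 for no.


Mode of Beta(a,b) = (a-1)/(a+b-2)
= (27-1)/(27+12-2) = 0.7027
Check: 0.11 <= 0.7027 <= 0.33?
Result: 0

0


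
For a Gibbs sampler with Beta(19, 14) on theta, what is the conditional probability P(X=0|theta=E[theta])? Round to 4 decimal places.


E[theta] = 19/(19+14) = 0.5758
P(X=0|theta) = 1 - theta = 0.4242

0.4242


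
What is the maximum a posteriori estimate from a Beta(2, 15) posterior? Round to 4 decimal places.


The MAP estimate equals the mode of the distribution.
Mode of Beta(a,b) = (a-1)/(a+b-2)
= 1/15
= 0.0667

0.0667


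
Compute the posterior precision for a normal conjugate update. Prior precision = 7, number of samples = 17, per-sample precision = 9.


tau_post = tau_0 + n * tau
= 7 + 17 * 9 = 160

160


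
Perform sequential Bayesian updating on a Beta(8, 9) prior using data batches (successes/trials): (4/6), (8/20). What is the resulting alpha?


Accumulate successes: 12
Posterior alpha = prior alpha + sum of successes
= 8 + 12 = 20

20


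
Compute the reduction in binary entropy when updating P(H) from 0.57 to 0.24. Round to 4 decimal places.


H_before = -p*log2(p) - (1-p)*log2(1-p) for p=0.57: 0.9858
H_after for p=0.24: 0.795
Reduction = 0.9858 - 0.795 = 0.1908

0.1908


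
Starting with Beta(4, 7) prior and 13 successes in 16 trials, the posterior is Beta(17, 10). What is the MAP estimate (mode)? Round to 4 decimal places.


The mode of Beta(a, b) when a > 1 and b > 1 is (a-1)/(a+b-2)
= (17 - 1) / (17 + 10 - 2)
= 16 / 25
= 0.64

0.64


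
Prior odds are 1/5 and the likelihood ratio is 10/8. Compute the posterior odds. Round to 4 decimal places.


Posterior odds = prior odds * likelihood ratio
= (1/5) * (10/8)
= 10 / 40
= 0.25

0.25


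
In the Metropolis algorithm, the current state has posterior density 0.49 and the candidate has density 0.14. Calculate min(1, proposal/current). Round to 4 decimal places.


Ratio = 0.14/0.49 = 0.2857
Acceptance probability = min(1, 0.2857)
= 0.2857

0.2857


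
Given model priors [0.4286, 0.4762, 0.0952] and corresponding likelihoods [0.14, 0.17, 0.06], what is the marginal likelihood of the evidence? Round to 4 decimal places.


P(E) = sum_i P(M_i) P(E|M_i)
= 0.06 + 0.081 + 0.0057
= 0.1467

0.1467


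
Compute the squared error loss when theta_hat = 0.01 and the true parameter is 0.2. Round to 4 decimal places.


L = (theta_hat - theta_true)^2
= (0.01 - 0.2)^2
= -0.19^2 = 0.0361

0.0361


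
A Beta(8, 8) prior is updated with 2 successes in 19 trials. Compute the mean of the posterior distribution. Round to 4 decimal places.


After update: Beta(10, 25)
Mean = 10 / (10 + 25) = 10 / 35
= 0.2857

0.2857


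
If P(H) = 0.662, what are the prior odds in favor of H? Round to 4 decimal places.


Prior odds = P(H) / (1 - P(H))
= 0.662 / 0.338
= 1.9586

1.9586


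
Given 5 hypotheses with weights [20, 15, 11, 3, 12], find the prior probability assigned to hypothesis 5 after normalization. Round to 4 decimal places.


To normalize, divide each weight by the sum of all weights.
Sum = 61
Prior(H5) = 12/61 = 0.1967

0.1967


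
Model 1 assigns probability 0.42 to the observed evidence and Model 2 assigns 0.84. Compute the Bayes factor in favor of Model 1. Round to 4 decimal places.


BF = P(data|M1) / P(data|M2)
= 0.42 / 0.84 = 0.5

0.5


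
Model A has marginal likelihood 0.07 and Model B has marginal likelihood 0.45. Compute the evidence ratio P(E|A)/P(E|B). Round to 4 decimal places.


Evidence ratio = P(E|A) / P(E|B)
= 0.07 / 0.45
= 0.1556

0.1556


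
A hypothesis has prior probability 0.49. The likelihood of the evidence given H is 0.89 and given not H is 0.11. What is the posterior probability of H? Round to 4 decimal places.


Using Bayes' theorem:
P(E) = 0.49 * 0.89 + 0.51 * 0.11
P(E) = 0.4922
P(H|E) = (0.49 * 0.89) / 0.4922 = 0.886

0.886


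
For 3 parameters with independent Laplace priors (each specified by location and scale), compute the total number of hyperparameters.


A Laplace prior has 2 hyperparameters per parameter.
Total = 3 * 2 = 6

6


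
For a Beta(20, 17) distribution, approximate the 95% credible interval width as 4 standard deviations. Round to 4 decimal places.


Variance of Beta(a,b) = ab / ((a+b)^2 * (a+b+1))
= 20*17 / ((37)^2 * 38)
= 0.0065
SD = sqrt(0.0065) = 0.0808
Width = 4 * SD = 0.3234

0.3234


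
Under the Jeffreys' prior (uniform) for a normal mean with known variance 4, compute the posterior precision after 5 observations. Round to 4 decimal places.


Prior precision = 0 (flat prior).
Post. prec. = 0 + n/var = 5/4 = 1.25

1.25


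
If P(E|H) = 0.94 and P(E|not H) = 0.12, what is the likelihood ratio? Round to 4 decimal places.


Likelihood ratio = P(E|H) / P(E|not H)
= 0.94 / 0.12
= 7.8333

7.8333


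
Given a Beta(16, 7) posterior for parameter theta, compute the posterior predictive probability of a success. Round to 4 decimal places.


For a Beta-Bernoulli model, the predictive probability is the mean:
P(success) = 16/(16+7) = 16/23 = 0.6957

0.6957


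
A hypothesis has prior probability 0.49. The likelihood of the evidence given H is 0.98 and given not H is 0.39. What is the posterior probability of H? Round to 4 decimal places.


Using Bayes' theorem:
P(E) = 0.49 * 0.98 + 0.51 * 0.39
P(E) = 0.6791
P(H|E) = (0.49 * 0.98) / 0.6791 = 0.7071

0.7071


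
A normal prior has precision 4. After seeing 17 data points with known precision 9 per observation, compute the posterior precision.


In the conjugate normal model, precisions add:
tau_posterior = tau_prior + n * tau_data
= 4 + 17*9 = 157

157


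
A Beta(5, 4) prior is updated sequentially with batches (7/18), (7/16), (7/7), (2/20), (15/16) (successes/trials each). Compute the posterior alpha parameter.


Sequential conjugate updating is equivalent to a single batch update.
Total successes across all batches = 38
alpha_posterior = alpha_prior + total_successes = 5 + 38
= 43

43


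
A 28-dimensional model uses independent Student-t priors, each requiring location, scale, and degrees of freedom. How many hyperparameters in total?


Per parameter: 3 (location, scale, and degrees of freedom).
Total = 28 * 3 = 84

84


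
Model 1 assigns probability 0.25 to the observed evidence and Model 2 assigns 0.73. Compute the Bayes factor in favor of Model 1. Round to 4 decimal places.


BF = P(data|M1) / P(data|M2)
= 0.25 / 0.73 = 0.3425

0.3425


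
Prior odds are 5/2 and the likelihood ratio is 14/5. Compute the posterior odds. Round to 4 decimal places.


Posterior odds = prior odds * likelihood ratio
= (5/2) * (14/5)
= 70 / 10
= 7.0

7.0


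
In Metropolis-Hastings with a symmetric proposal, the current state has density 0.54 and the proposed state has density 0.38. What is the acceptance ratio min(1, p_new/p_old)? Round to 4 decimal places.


Ratio = p_new / p_old = 0.38 / 0.54 = 0.7037
Acceptance = min(1, 0.7037) = 0.7037

0.7037


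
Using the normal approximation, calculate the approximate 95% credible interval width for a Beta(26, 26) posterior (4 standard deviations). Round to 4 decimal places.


Var(Beta) = 26*26/(52^2 * 53) = 0.0047
SD = 0.0687
Width ~ 4*SD = 0.2747

0.2747


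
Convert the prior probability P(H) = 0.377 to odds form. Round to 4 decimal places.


P(not H) = 1 - 0.377 = 0.623
Odds = 0.377 / 0.623 = 0.6051

0.6051


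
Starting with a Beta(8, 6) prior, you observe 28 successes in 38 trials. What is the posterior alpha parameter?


For a Beta-Binomial conjugate model:
Posterior alpha = prior alpha + number of successes
= 8 + 28 = 36

36


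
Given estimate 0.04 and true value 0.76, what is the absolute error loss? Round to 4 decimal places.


Absolute error = |estimate - true|
= |-0.72| = 0.72

0.72


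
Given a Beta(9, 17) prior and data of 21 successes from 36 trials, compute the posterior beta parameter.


Number of failures = 36 - 21 = 15
Posterior beta = 17 + 15 = 32

32


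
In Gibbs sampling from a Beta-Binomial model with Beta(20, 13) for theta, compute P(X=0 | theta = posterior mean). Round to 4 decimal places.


Posterior mean = alpha/(alpha+beta) = 20/33 = 0.6061
P(X=0|theta=mean) = 1 - theta = 0.3939

0.3939


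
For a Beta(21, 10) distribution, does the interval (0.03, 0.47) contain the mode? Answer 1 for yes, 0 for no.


Mode of Beta(a,b) = (a-1)/(a+b-2)
= (21-1)/(21+10-2) = 0.6897
Check: 0.03 <= 0.6897 <= 0.47?
Result: 0

0


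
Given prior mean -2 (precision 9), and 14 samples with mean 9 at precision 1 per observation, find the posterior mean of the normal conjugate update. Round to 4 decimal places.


The posterior mean is a precision-weighted average of prior and data.
Post. prec. = 9 + 14 = 23
Post. mean = (-18 + 126)/23 = 108/23 = 4.6957

4.6957


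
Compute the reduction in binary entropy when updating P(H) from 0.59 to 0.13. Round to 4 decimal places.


H_before = -p*log2(p) - (1-p)*log2(1-p) for p=0.59: 0.9765
H_after for p=0.13: 0.5574
Reduction = 0.9765 - 0.5574 = 0.4191

0.4191


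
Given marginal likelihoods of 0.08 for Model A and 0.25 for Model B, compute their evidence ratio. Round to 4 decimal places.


Ratio = ML(A) / ML(B) = 0.08/0.25
= 0.32

0.32


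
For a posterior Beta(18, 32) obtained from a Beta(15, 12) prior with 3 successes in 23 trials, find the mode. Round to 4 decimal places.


Mode = (alpha - 1) / (alpha + beta - 2)
= 17 / 48
= 0.3542

0.3542
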